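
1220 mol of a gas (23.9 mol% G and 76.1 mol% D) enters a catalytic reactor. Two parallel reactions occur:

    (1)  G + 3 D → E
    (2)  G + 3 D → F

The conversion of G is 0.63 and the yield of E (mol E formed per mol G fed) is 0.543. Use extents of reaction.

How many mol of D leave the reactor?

Yield of E: 1ξ₁ / 291.6 = 0.543 → ξ₁ = 158.3 mol.
Conversion of G: 1ξ₁ + 1ξ₂ = 0.63 × 291.6 = 183.7 → ξ₂ = 25.37 mol.
Outlet amounts (n = n₀ + Σ ν·ξ):
  G: 291.6 − 1(158.3) − 1(25.37) = 107.9
  D: 928.4 − 3(158.3) − 3(25.37) = 377.3
  E: 0 + 1(158.3) = 158.3
  F: 0 + 1(25.37) = 25.37

377 mol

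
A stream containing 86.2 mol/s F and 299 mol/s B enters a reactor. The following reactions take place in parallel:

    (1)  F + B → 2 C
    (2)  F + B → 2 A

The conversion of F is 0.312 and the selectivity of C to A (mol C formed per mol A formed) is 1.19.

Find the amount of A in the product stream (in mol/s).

24.6 mol/s

Conversion of F: F consumed = 0.312 × 86.2 = 26.89 mol/s = 1ξ₁ + 1ξ₂.
Selectivity: 2ξ₁ / (2ξ₂) = 1.19 → ξ₁ = 1.19 ξ₂.
Substitute: (1·1.19 + 1) ξ₂ = 26.89 → ξ₂ = 12.28 mol/s, ξ₁ = 14.61 mol/s.
Outlet amounts (n = n₀ + Σ ν·ξ):
  F: 86.2 − 1(14.61) − 1(12.28) = 59.31
  B: 299 − 1(14.61) − 1(12.28) = 272.1
  C: 0 + 2(14.61) = 29.23
  A: 0 + 2(12.28) = 24.56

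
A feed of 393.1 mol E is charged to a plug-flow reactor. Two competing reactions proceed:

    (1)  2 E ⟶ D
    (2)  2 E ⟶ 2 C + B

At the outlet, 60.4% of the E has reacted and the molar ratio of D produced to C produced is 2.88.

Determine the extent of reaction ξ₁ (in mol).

ξ₁ = 101 mol

Conversion of E: E consumed = 0.604 × 393.1 = 237.4 mol = 2ξ₁ + 2ξ₂.
Selectivity: 1ξ₁ / (2ξ₂) = 2.88 → ξ₁ = 5.76 ξ₂.
Substitute: (2·5.76 + 2) ξ₂ = 237.4 → ξ₂ = 17.56 mol, ξ₁ = 101.2 mol.
Outlet amounts (n = n₀ + Σ ν·ξ):
  E: 393.1 − 2(101.2) − 2(17.56) = 155.7
  D: 0 + 1(101.2) = 101.2
  C: 0 + 2(17.56) = 35.12
  B: 0 + 1(17.56) = 17.56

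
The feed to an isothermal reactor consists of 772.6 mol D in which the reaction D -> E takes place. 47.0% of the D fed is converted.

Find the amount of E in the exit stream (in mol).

D reacted = 0.47 × 772.6 = 363.1 mol; ν_D = −1, so ξ = 363.1/1 = 363.1 mol.
Outlet amounts (n = n₀ + ν ξ):
  D: 772.6 − 1(363.1) = 409.5
  E: 0 + 1(363.1) = 363.1

363 mol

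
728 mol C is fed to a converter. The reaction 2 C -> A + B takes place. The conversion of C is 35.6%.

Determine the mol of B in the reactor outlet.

C reacted = 0.356 × 728 = 259.2 mol; ν_C = −2, so ξ = 259.2/2 = 129.6 mol.
Outlet amounts (n = n₀ + ν ξ):
  C: 728 − 2(129.6) = 468.8
  A: 0 + 1(129.6) = 129.6
  B: 0 + 1(129.6) = 129.6

130 mol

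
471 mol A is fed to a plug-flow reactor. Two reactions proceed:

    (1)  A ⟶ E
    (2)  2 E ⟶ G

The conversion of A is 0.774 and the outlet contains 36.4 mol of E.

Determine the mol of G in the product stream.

Conversion of A: A consumed = 1ξ₁ = 0.774 × 471 → ξ₁ = 364.6 mol.
E balance: n_E = 0 + 1ξ₁ − 2ξ₂ = 36.4 → ξ₂ = (1·364.6 − 36.4)/2 = 164.1 mol.
Outlet amounts (n = n₀ + Σ ν·ξ):
  A: 471 − 1(364.6) = 106.4
  E: 0 + 1(364.6) − 2(164.1) = 36.4
  G: 0 + 1(164.1) = 164.1

164 mol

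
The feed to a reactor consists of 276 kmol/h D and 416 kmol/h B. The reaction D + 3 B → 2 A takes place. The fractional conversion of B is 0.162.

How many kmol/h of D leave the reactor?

254 kmol/h

B reacted = 0.162 × 416 = 67.39 kmol/h; ν_B = −3, so ξ = 67.39/3 = 22.46 kmol/h.
Outlet amounts (n = n₀ + ν ξ):
  D: 276 − 1(22.46) = 253.5
  B: 416 − 3(22.46) = 348.6
  A: 0 + 2(22.46) = 44.93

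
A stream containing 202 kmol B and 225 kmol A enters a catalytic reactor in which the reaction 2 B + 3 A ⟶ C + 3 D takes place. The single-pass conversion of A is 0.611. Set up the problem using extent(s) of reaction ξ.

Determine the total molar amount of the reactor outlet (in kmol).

A reacted = 0.611 × 225 = 137.5 kmol; ν_A = −3, so ξ = 137.5/3 = 45.82 kmol.
Outlet amounts (n = n₀ + ν ξ):
  B: 202 − 2(45.82) = 110.4
  A: 225 − 3(45.82) = 87.53
  C: 0 + 1(45.82) = 45.82
  D: 0 + 3(45.82) = 137.5
Total out = 110.4 + 87.53 + 45.82 + 137.5 = 381.2 kmol.

381 kmol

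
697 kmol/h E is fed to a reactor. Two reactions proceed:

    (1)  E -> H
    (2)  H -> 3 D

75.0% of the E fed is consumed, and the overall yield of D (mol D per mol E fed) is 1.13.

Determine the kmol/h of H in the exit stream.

260 kmol/h

Conversion of E: E consumed = 1ξ₁ = 0.75 × 697 → ξ₁ = 522.8 kmol/h.
Yield of D: 3ξ₂ / 697 = 1.13 → ξ₂ = 262.5 kmol/h.
Outlet amounts (n = n₀ + Σ ν·ξ):
  E: 697 − 1(522.8) = 174.2
  H: 0 + 1(522.8) − 1(262.5) = 260.2
  D: 0 + 3(262.5) = 787.6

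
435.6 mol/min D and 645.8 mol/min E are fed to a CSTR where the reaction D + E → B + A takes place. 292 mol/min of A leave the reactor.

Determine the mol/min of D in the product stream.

144 mol/min

For A: n = n₀ + 1ξ → 292 = 0 + 1ξ, giving ξ = 292 mol/min.
Outlet amounts (n = n₀ + ν ξ):
  D: 435.6 − 1(292) = 143.6
  E: 645.8 − 1(292) = 353.8
  B: 0 + 1(292) = 292
  A: 0 + 1(292) = 292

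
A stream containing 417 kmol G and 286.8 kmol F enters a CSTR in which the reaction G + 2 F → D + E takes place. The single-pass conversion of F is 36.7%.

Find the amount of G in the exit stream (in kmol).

F reacted = 0.367 × 286.8 = 105.3 kmol; ν_F = −2, so ξ = 105.3/2 = 52.63 kmol.
Outlet amounts (n = n₀ + ν ξ):
  G: 417 − 1(52.63) = 364.4
  F: 286.8 − 2(52.63) = 181.5
  D: 0 + 1(52.63) = 52.63
  E: 0 + 1(52.63) = 52.63

364 kmol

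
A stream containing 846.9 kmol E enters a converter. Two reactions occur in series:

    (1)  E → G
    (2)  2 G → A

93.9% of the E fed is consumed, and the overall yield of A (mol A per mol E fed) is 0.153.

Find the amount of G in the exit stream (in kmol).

Conversion of E: E consumed = 1ξ₁ = 0.939 × 846.9 → ξ₁ = 795.2 kmol.
Yield of A: 1ξ₂ / 846.9 = 0.153 → ξ₂ = 129.6 kmol.
Outlet amounts (n = n₀ + Σ ν·ξ):
  E: 846.9 − 1(795.2) = 51.66
  G: 0 + 1(795.2) − 2(129.6) = 536.1
  A: 0 + 1(129.6) = 129.6

536 kmol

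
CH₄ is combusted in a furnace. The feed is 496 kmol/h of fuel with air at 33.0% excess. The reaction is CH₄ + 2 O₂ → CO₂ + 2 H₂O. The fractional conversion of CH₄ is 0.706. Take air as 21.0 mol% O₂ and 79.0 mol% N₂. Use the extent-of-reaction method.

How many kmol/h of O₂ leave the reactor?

Stoichiometric O₂ = 2 × 496 = 992 kmol/h; O₂ fed = 992 × 1.330 = 1319 kmol/h.
N₂ fed = 1319 × 79/21 = 4963 kmol/h.
Fuel reacted = 0.706 × 496 → ξ = 350.2 kmol/h.
Outlet (n = n₀ + ν ξ):
  CH₄: 496 − 1(350.2) = 145.8
  O₂: 1319 − 2(350.2) = 619
  N₂: 4963 (inert)
  CO₂: 0 + 1(350.2) = 350.2
  H₂O: 0 + 2(350.2) = 700.4

619 kmol/h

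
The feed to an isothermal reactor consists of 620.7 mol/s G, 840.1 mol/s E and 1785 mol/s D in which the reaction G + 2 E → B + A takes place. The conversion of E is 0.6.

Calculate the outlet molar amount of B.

252 mol/s

E reacted = 0.6 × 840.1 = 504.1 mol/s; ν_E = −2, so ξ = 504.1/2 = 252 mol/s.
Outlet amounts (n = n₀ + ν ξ):
  G: 620.7 − 1(252) = 368.7
  E: 840.1 − 2(252) = 336
  B: 0 + 1(252) = 252
  A: 0 + 1(252) = 252
  D: 1785 (inert)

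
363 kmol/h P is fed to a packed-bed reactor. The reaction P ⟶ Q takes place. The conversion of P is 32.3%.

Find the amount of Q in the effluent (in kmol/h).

P reacted = 0.323 × 363 = 117.2 kmol/h; ν_P = −1, so ξ = 117.2/1 = 117.2 kmol/h.
Outlet amounts (n = n₀ + ν ξ):
  P: 363 − 1(117.2) = 245.8
  Q: 0 + 1(117.2) = 117.2

117 kmol/h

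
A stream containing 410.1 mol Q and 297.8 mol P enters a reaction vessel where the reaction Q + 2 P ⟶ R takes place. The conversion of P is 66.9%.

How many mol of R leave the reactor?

99.6 mol

P reacted = 0.669 × 297.8 = 199.2 mol; ν_P = −2, so ξ = 199.2/2 = 99.61 mol.
Outlet amounts (n = n₀ + ν ξ):
  Q: 410.1 − 1(99.61) = 310.5
  P: 297.8 − 2(99.61) = 98.57
  R: 0 + 1(99.61) = 99.61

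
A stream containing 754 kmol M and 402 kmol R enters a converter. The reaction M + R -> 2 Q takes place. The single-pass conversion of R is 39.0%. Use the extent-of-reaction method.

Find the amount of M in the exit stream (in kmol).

R reacted = 0.39 × 402 = 156.8 kmol; ν_R = −1, so ξ = 156.8/1 = 156.8 kmol.
Outlet amounts (n = n₀ + ν ξ):
  M: 754 − 1(156.8) = 597.2
  R: 402 − 1(156.8) = 245.2
  Q: 0 + 2(156.8) = 313.6

597 kmol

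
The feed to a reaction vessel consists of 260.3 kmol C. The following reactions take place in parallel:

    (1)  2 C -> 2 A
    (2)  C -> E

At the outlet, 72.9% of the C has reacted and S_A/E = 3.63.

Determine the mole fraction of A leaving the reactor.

0.572

Conversion of C: C consumed = 0.729 × 260.3 = 189.8 kmol = 2ξ₁ + 1ξ₂.
Selectivity: 2ξ₁ / (1ξ₂) = 3.63 → ξ₁ = 1.815 ξ₂.
Substitute: (2·1.815 + 1) ξ₂ = 189.8 → ξ₂ = 40.98 kmol, ξ₁ = 74.39 kmol.
Outlet amounts (n = n₀ + Σ ν·ξ):
  C: 260.3 − 2(74.39) − 1(40.98) = 70.54
  A: 0 + 2(74.39) = 148.8
  E: 0 + 1(40.98) = 40.98
Total out = 260.3 kmol; y_A = 148.8 / 260.3 = 0.5715.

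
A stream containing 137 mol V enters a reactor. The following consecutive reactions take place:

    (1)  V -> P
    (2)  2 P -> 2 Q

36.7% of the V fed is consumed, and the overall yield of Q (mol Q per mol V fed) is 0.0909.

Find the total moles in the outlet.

137 mol

Conversion of V: V consumed = 1ξ₁ = 0.367 × 137 → ξ₁ = 50.28 mol.
Yield of Q: 2ξ₂ / 137 = 0.0909 → ξ₂ = 6.227 mol.
Outlet amounts (n = n₀ + Σ ν·ξ):
  V: 137 − 1(50.28) = 86.72
  P: 0 + 1(50.28) − 2(6.227) = 37.83
  Q: 0 + 2(6.227) = 12.45
Total out = 86.72 + 37.83 + 12.45 = 137 mol.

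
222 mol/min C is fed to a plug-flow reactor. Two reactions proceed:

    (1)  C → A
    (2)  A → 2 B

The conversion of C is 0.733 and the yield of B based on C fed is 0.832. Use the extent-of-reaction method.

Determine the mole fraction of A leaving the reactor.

Conversion of C: C consumed = 1ξ₁ = 0.733 × 222 → ξ₁ = 162.7 mol/min.
Yield of B: 2ξ₂ / 222 = 0.832 → ξ₂ = 92.35 mol/min.
Outlet amounts (n = n₀ + Σ ν·ξ):
  C: 222 − 1(162.7) = 59.27
  A: 0 + 1(162.7) − 1(92.35) = 70.37
  B: 0 + 2(92.35) = 184.7
Total out = 314.4 mol/min; y_A = 70.37 / 314.4 = 0.2239.

0.224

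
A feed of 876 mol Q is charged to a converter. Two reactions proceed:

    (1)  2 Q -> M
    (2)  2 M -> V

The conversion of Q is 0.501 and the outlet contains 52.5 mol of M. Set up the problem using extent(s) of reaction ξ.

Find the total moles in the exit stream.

573 mol

Conversion of Q: Q consumed = 2ξ₁ = 0.501 × 876 → ξ₁ = 219.4 mol.
M balance: n_M = 0 + 1ξ₁ − 2ξ₂ = 52.5 → ξ₂ = (1·219.4 − 52.5)/2 = 83.47 mol.
Outlet amounts (n = n₀ + Σ ν·ξ):
  Q: 876 − 2(219.4) = 437.1
  M: 0 + 1(219.4) − 2(83.47) = 52.5
  V: 0 + 1(83.47) = 83.47
Total out = 437.1 + 52.5 + 83.47 = 573.1 mol.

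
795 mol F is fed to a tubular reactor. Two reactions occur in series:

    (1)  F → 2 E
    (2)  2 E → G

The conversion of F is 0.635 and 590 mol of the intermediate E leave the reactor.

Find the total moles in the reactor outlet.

1090 mol

Conversion of F: F consumed = 1ξ₁ = 0.635 × 795 → ξ₁ = 504.8 mol.
E balance: n_E = 0 + 2ξ₁ − 2ξ₂ = 590 → ξ₂ = (2·504.8 − 590)/2 = 209.8 mol.
Outlet amounts (n = n₀ + Σ ν·ξ):
  F: 795 − 1(504.8) = 290.2
  E: 0 + 2(504.8) − 2(209.8) = 590
  G: 0 + 1(209.8) = 209.8
Total out = 290.2 + 590 + 209.8 = 1090 mol.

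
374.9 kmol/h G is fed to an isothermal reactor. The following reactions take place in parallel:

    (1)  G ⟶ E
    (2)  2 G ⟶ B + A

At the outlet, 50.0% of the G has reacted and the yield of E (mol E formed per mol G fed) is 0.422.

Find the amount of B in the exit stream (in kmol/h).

Yield of E: 1ξ₁ / 374.9 = 0.422 → ξ₁ = 158.2 kmol/h.
Conversion of G: 1ξ₁ + 2ξ₂ = 0.5 × 374.9 = 187.4 → ξ₂ = 14.62 kmol/h.
Outlet amounts (n = n₀ + Σ ν·ξ):
  G: 374.9 − 1(158.2) − 2(14.62) = 187.4
  E: 0 + 1(158.2) = 158.2
  B: 0 + 1(14.62) = 14.62
  A: 0 + 1(14.62) = 14.62

14.6 kmol/h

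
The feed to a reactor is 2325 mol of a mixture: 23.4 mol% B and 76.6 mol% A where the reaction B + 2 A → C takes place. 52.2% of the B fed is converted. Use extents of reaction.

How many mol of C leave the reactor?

B reacted = 0.522 × 544 = 284 mol; ν_B = −1, so ξ = 284/1 = 284 mol.
Outlet amounts (n = n₀ + ν ξ):
  B: 544 − 1(284) = 260.1
  A: 1781 − 2(284) = 1213
  C: 0 + 1(284) = 284

284 mol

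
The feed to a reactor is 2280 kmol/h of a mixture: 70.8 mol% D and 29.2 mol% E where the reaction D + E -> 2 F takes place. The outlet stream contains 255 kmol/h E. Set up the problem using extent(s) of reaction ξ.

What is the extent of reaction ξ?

For E: n = n₀ − 1ξ → 255 = 665.8 − 1ξ, giving ξ = 410.8 kmol/h.
Outlet amounts (n = n₀ + ν ξ):
  D: 1614 − 1(410.8) = 1203
  E: 665.8 − 1(410.8) = 255
  F: 0 + 2(410.8) = 821.5

ξ = 411 kmol/h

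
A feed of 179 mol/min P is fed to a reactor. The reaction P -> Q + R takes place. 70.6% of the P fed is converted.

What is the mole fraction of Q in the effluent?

0.414

P reacted = 0.706 × 179 = 126.4 mol/min; ν_P = −1, so ξ = 126.4/1 = 126.4 mol/min.
Outlet amounts (n = n₀ + ν ξ):
  P: 179 − 1(126.4) = 52.63
  Q: 0 + 1(126.4) = 126.4
  R: 0 + 1(126.4) = 126.4
Total out = 305.4 mol/min; y_Q = 126.4 / 305.4 = 0.4138.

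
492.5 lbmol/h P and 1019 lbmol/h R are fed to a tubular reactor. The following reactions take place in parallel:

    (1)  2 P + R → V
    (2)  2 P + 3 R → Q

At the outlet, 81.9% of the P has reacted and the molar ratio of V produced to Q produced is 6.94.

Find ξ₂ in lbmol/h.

Conversion of P: P consumed = 0.819 × 492.5 = 403.4 lbmol/h = 2ξ₁ + 2ξ₂.
Selectivity: 1ξ₁ / (1ξ₂) = 6.94 → ξ₁ = 6.94 ξ₂.
Substitute: (2·6.94 + 2) ξ₂ = 403.4 → ξ₂ = 25.4 lbmol/h, ξ₁ = 176.3 lbmol/h.
Outlet amounts (n = n₀ + Σ ν·ξ):
  P: 492.5 − 2(176.3) − 2(25.4) = 89.14
  R: 1019 − 1(176.3) − 3(25.4) = 766.5
  V: 0 + 1(176.3) = 176.3
  Q: 0 + 1(25.4) = 25.4

ξ₂ = 25.4 lbmol/h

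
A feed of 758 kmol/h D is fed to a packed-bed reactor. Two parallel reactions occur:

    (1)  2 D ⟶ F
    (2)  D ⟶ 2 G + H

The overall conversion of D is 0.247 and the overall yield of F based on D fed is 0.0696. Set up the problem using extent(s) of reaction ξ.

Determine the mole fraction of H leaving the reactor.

0.0941

Yield of F: 1ξ₁ / 758 = 0.0696 → ξ₁ = 52.76 kmol/h.
Conversion of D: 2ξ₁ + 1ξ₂ = 0.247 × 758 = 187.2 → ξ₂ = 81.71 kmol/h.
Outlet amounts (n = n₀ + Σ ν·ξ):
  D: 758 − 2(52.76) − 1(81.71) = 570.8
  F: 0 + 1(52.76) = 52.76
  G: 0 + 2(81.71) = 163.4
  H: 0 + 1(81.71) = 81.71
Total out = 868.7 kmol/h; y_H = 81.71 / 868.7 = 0.09407.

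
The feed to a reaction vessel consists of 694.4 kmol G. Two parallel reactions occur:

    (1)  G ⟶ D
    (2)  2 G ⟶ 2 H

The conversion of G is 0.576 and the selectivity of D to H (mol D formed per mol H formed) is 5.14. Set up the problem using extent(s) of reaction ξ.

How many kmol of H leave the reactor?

65.1 kmol

Conversion of G: G consumed = 0.576 × 694.4 = 400 kmol = 1ξ₁ + 2ξ₂.
Selectivity: 1ξ₁ / (2ξ₂) = 5.14 → ξ₁ = 10.28 ξ₂.
Substitute: (1·10.28 + 2) ξ₂ = 400 → ξ₂ = 32.57 kmol, ξ₁ = 334.8 kmol.
Outlet amounts (n = n₀ + Σ ν·ξ):
  G: 694.4 − 1(334.8) − 2(32.57) = 294.4
  D: 0 + 1(334.8) = 334.8
  H: 0 + 2(32.57) = 65.14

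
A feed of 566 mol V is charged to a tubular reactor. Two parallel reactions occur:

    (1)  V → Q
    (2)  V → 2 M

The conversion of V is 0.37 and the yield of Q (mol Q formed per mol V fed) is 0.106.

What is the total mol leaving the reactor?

Yield of Q: 1ξ₁ / 566 = 0.106 → ξ₁ = 60 mol.
Conversion of V: 1ξ₁ + 1ξ₂ = 0.37 × 566 = 209.4 → ξ₂ = 149.4 mol.
Outlet amounts (n = n₀ + Σ ν·ξ):
  V: 566 − 1(60) − 1(149.4) = 356.6
  Q: 0 + 1(60) = 60
  M: 0 + 2(149.4) = 298.8
Total out = 356.6 + 60 + 298.8 = 715.4 mol.

715 mol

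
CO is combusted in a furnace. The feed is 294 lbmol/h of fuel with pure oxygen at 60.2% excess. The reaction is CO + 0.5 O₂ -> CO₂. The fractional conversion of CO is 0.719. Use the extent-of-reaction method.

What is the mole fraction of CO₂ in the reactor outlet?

0.499

Stoichiometric O₂ = 0.5 × 294 = 147 lbmol/h; O₂ fed = 147 × 1.602 = 235.5 lbmol/h.
Fuel reacted = 0.719 × 294 → ξ = 211.4 lbmol/h.
Outlet (n = n₀ + ν ξ):
  CO: 294 − 1(211.4) = 82.61
  O₂: 235.5 − 0.5(211.4) = 129.8
  CO₂: 0 + 1(211.4) = 211.4
Total out = 423.8 lbmol/h; y_CO₂ = 211.4 / 423.8 = 0.4988.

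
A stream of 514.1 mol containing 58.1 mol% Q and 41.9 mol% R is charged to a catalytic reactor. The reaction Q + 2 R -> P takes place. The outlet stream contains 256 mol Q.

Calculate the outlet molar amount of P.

42.7 mol

For Q: n = n₀ − 1ξ → 256 = 298.7 − 1ξ, giving ξ = 42.69 mol.
Outlet amounts (n = n₀ + ν ξ):
  Q: 298.7 − 1(42.69) = 256
  R: 215.4 − 2(42.69) = 130
  P: 0 + 1(42.69) = 42.69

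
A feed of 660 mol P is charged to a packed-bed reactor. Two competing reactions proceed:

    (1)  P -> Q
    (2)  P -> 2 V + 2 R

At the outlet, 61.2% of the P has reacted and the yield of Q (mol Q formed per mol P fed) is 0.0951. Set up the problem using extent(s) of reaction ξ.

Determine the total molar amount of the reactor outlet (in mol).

1680 mol

Yield of Q: 1ξ₁ / 660 = 0.0951 → ξ₁ = 62.77 mol.
Conversion of P: 1ξ₁ + 1ξ₂ = 0.612 × 660 = 403.9 → ξ₂ = 341.2 mol.
Outlet amounts (n = n₀ + Σ ν·ξ):
  P: 660 − 1(62.77) − 1(341.2) = 256.1
  Q: 0 + 1(62.77) = 62.77
  V: 0 + 2(341.2) = 682.3
  R: 0 + 2(341.2) = 682.3
Total out = 256.1 + 62.77 + 682.3 + 682.3 = 1683 mol.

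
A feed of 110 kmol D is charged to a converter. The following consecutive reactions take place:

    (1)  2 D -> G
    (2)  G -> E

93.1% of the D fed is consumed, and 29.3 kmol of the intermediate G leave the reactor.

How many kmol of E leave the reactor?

Conversion of D: D consumed = 2ξ₁ = 0.931 × 110 → ξ₁ = 51.21 kmol.
G balance: n_G = 0 + 1ξ₁ − 1ξ₂ = 29.3 → ξ₂ = (1·51.21 − 29.3)/1 = 21.91 kmol.
Outlet amounts (n = n₀ + Σ ν·ξ):
  D: 110 − 2(51.21) = 7.59
  G: 0 + 1(51.21) − 1(21.91) = 29.3
  E: 0 + 1(21.91) = 21.91

21.9 kmol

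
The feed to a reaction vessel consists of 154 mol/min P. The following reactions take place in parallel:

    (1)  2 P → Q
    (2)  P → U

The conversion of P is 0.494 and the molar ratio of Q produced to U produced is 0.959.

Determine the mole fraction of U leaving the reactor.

Conversion of P: P consumed = 0.494 × 154 = 76.08 mol/min = 2ξ₁ + 1ξ₂.
Selectivity: 1ξ₁ / (1ξ₂) = 0.959 → ξ₁ = 0.959 ξ₂.
Substitute: (2·0.959 + 1) ξ₂ = 76.08 → ξ₂ = 26.07 mol/min, ξ₁ = 25 mol/min.
Outlet amounts (n = n₀ + Σ ν·ξ):
  P: 154 − 2(25) − 1(26.07) = 77.92
  Q: 0 + 1(25) = 25
  U: 0 + 1(26.07) = 26.07
Total out = 129 mol/min; y_U = 26.07 / 129 = 0.2021.

0.202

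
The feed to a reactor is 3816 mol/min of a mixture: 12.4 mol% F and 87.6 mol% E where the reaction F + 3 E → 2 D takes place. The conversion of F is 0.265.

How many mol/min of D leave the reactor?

F reacted = 0.265 × 473.2 = 125.4 mol/min; ν_F = −1, so ξ = 125.4/1 = 125.4 mol/min.
Outlet amounts (n = n₀ + ν ξ):
  F: 473.2 − 1(125.4) = 347.8
  E: 3343 − 3(125.4) = 2967
  D: 0 + 2(125.4) = 250.8

251 mol/min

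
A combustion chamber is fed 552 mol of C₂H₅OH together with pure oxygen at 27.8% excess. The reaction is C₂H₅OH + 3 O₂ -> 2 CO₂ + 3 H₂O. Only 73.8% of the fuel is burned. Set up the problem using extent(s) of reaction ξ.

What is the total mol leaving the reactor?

Stoichiometric O₂ = 3 × 552 = 1656 mol; O₂ fed = 1656 × 1.278 = 2116 mol.
Fuel reacted = 0.738 × 552 → ξ = 407.4 mol.
Outlet (n = n₀ + ν ξ):
  C₂H₅OH: 552 − 1(407.4) = 144.6
  O₂: 2116 − 3(407.4) = 894.2
  CO₂: 0 + 2(407.4) = 814.8
  H₂O: 0 + 3(407.4) = 1222
Total out = 144.6 + 894.2 + 814.8 + 1222 = 3076 mol.

3080 mol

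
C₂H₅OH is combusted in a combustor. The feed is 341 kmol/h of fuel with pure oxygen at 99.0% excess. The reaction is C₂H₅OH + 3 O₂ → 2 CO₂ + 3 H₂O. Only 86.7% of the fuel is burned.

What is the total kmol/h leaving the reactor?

2670 kmol/h

Stoichiometric O₂ = 3 × 341 = 1023 kmol/h; O₂ fed = 1023 × 1.990 = 2036 kmol/h.
Fuel reacted = 0.867 × 341 → ξ = 295.6 kmol/h.
Outlet (n = n₀ + ν ξ):
  C₂H₅OH: 341 − 1(295.6) = 45.35
  O₂: 2036 − 3(295.6) = 1149
  CO₂: 0 + 2(295.6) = 591.3
  H₂O: 0 + 3(295.6) = 886.9
Total out = 45.35 + 1149 + 591.3 + 886.9 = 2672 kmol/h.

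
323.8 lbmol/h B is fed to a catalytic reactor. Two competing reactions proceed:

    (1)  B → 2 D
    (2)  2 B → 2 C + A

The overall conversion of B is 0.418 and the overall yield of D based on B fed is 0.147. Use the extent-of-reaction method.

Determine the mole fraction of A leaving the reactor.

Yield of D: 2ξ₁ / 323.8 = 0.147 → ξ₁ = 23.8 lbmol/h.
Conversion of B: 1ξ₁ + 2ξ₂ = 0.418 × 323.8 = 135.3 → ξ₂ = 55.77 lbmol/h.
Outlet amounts (n = n₀ + Σ ν·ξ):
  B: 323.8 − 1(23.8) − 2(55.77) = 188.5
  D: 0 + 2(23.8) = 47.6
  C: 0 + 2(55.77) = 111.5
  A: 0 + 1(55.77) = 55.77
Total out = 403.4 lbmol/h; y_A = 55.77 / 403.4 = 0.1383.

0.138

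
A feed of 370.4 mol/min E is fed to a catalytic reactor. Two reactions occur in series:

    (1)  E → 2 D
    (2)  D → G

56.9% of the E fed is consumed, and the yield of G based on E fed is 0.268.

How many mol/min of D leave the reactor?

322 mol/min

Conversion of E: E consumed = 1ξ₁ = 0.569 × 370.4 → ξ₁ = 210.8 mol/min.
Yield of G: 1ξ₂ / 370.4 = 0.268 → ξ₂ = 99.27 mol/min.
Outlet amounts (n = n₀ + Σ ν·ξ):
  E: 370.4 − 1(210.8) = 159.6
  D: 0 + 2(210.8) − 1(99.27) = 322.2
  G: 0 + 1(99.27) = 99.27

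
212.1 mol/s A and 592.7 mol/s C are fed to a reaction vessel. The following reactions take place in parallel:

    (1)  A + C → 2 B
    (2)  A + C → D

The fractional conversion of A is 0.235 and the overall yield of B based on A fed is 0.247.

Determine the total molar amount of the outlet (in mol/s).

Yield of B: 2ξ₁ / 212.1 = 0.247 → ξ₁ = 26.19 mol/s.
Conversion of A: 1ξ₁ + 1ξ₂ = 0.235 × 212.1 = 49.84 → ξ₂ = 23.65 mol/s.
Outlet amounts (n = n₀ + Σ ν·ξ):
  A: 212.1 − 1(26.19) − 1(23.65) = 162.3
  C: 592.7 − 1(26.19) − 1(23.65) = 542.9
  B: 0 + 2(26.19) = 52.39
  D: 0 + 1(23.65) = 23.65
Total out = 162.3 + 542.9 + 52.39 + 23.65 = 781.2 mol/s.

781 mol/s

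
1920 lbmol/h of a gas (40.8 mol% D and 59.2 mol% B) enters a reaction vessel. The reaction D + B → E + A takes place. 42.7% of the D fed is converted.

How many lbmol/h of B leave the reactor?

802 lbmol/h

D reacted = 0.427 × 783.4 = 334.5 lbmol/h; ν_D = −1, so ξ = 334.5/1 = 334.5 lbmol/h.
Outlet amounts (n = n₀ + ν ξ):
  D: 783.4 − 1(334.5) = 448.9
  B: 1137 − 1(334.5) = 802.1
  E: 0 + 1(334.5) = 334.5
  A: 0 + 1(334.5) = 334.5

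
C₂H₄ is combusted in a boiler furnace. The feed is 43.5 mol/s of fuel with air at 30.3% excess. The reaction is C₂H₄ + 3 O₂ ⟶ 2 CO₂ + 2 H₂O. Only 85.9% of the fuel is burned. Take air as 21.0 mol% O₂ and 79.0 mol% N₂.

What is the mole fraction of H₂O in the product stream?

Stoichiometric O₂ = 3 × 43.5 = 130.5 mol/s; O₂ fed = 130.5 × 1.303 = 170 mol/s.
N₂ fed = 170 × 79/21 = 639.7 mol/s.
Fuel reacted = 0.859 × 43.5 → ξ = 37.37 mol/s.
Outlet (n = n₀ + ν ξ):
  C₂H₄: 43.5 − 1(37.37) = 6.133
  O₂: 170 − 3(37.37) = 57.94
  N₂: 639.7 (inert)
  CO₂: 0 + 2(37.37) = 74.73
  H₂O: 0 + 2(37.37) = 74.73
Total out = 853.2 mol/s; y_H₂O = 74.73 / 853.2 = 0.08759.

0.0876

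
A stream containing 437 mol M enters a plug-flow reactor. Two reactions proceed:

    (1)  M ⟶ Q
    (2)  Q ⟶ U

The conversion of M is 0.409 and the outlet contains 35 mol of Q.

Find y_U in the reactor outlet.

0.329

Conversion of M: M consumed = 1ξ₁ = 0.409 × 437 → ξ₁ = 178.7 mol.
Q balance: n_Q = 0 + 1ξ₁ − 1ξ₂ = 35 → ξ₂ = (1·178.7 − 35)/1 = 143.7 mol.
Outlet amounts (n = n₀ + Σ ν·ξ):
  M: 437 − 1(178.7) = 258.3
  Q: 0 + 1(178.7) − 1(143.7) = 35
  U: 0 + 1(143.7) = 143.7
Total out = 437 mol; y_U = 143.7 / 437 = 0.3289.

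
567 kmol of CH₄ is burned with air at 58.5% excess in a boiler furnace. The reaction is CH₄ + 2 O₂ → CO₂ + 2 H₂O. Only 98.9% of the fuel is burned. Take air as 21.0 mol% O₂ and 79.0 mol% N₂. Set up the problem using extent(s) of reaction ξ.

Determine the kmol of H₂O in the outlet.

1120 kmol

Stoichiometric O₂ = 2 × 567 = 1134 kmol; O₂ fed = 1134 × 1.585 = 1797 kmol.
N₂ fed = 1797 × 79/21 = 6762 kmol.
Fuel reacted = 0.989 × 567 → ξ = 560.8 kmol.
Outlet (n = n₀ + ν ξ):
  CH₄: 567 − 1(560.8) = 6.237
  O₂: 1797 − 2(560.8) = 675.9
  N₂: 6762 (inert)
  CO₂: 0 + 1(560.8) = 560.8
  H₂O: 0 + 2(560.8) = 1122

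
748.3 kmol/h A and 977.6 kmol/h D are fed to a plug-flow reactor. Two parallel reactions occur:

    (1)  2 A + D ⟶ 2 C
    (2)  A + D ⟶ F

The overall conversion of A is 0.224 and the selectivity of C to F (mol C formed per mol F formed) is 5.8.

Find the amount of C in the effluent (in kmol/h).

143 kmol/h

Conversion of A: A consumed = 0.224 × 748.3 = 167.6 kmol/h = 2ξ₁ + 1ξ₂.
Selectivity: 2ξ₁ / (1ξ₂) = 5.8 → ξ₁ = 2.9 ξ₂.
Substitute: (2·2.9 + 1) ξ₂ = 167.6 → ξ₂ = 24.65 kmol/h, ξ₁ = 71.48 kmol/h.
Outlet amounts (n = n₀ + Σ ν·ξ):
  A: 748.3 − 2(71.48) − 1(24.65) = 580.7
  D: 977.6 − 1(71.48) − 1(24.65) = 881.5
  C: 0 + 2(71.48) = 143
  F: 0 + 1(24.65) = 24.65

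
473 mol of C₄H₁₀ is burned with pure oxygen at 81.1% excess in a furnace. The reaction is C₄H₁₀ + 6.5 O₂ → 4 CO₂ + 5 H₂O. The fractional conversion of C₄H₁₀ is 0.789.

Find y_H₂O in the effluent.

0.283

Stoichiometric O₂ = 6.5 × 473 = 3074 mol; O₂ fed = 3074 × 1.811 = 5568 mol.
Fuel reacted = 0.789 × 473 → ξ = 373.2 mol.
Outlet (n = n₀ + ν ξ):
  C₄H₁₀: 473 − 1(373.2) = 99.8
  O₂: 5568 − 6.5(373.2) = 3142
  CO₂: 0 + 4(373.2) = 1493
  H₂O: 0 + 5(373.2) = 1866
Total out = 6601 mol; y_H₂O = 1866 / 6601 = 0.2827.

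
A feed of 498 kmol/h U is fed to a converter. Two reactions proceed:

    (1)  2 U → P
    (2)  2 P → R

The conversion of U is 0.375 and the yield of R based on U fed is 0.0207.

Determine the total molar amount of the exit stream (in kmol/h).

Conversion of U: U consumed = 2ξ₁ = 0.375 × 498 → ξ₁ = 93.38 kmol/h.
Yield of R: 1ξ₂ / 498 = 0.0207 → ξ₂ = 10.31 kmol/h.
Outlet amounts (n = n₀ + Σ ν·ξ):
  U: 498 − 2(93.38) = 311.2
  P: 0 + 1(93.38) − 2(10.31) = 72.76
  R: 0 + 1(10.31) = 10.31
Total out = 311.2 + 72.76 + 10.31 = 394.3 kmol/h.

394 kmol/h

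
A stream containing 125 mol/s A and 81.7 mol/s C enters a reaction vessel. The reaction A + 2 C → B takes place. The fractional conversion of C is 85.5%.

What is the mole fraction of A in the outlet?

0.658

C reacted = 0.855 × 81.7 = 69.85 mol/s; ν_C = −2, so ξ = 69.85/2 = 34.93 mol/s.
Outlet amounts (n = n₀ + ν ξ):
  A: 125 − 1(34.93) = 90.07
  C: 81.7 − 2(34.93) = 11.85
  B: 0 + 1(34.93) = 34.93
Total out = 136.8 mol/s; y_A = 90.07 / 136.8 = 0.6582.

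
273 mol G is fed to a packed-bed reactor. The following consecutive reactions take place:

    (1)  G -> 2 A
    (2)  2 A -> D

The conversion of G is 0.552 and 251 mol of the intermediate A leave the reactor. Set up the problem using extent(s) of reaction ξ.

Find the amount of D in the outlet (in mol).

25.2 mol

Conversion of G: G consumed = 1ξ₁ = 0.552 × 273 → ξ₁ = 150.7 mol.
A balance: n_A = 0 + 2ξ₁ − 2ξ₂ = 251 → ξ₂ = (2·150.7 − 251)/2 = 25.2 mol.
Outlet amounts (n = n₀ + Σ ν·ξ):
  G: 273 − 1(150.7) = 122.3
  A: 0 + 2(150.7) − 2(25.2) = 251
  D: 0 + 1(25.2) = 25.2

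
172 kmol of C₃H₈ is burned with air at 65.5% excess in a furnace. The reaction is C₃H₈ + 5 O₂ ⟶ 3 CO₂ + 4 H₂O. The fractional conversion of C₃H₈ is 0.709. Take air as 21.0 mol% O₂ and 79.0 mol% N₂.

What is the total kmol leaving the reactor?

7070 kmol

Stoichiometric O₂ = 5 × 172 = 860 kmol; O₂ fed = 860 × 1.655 = 1423 kmol.
N₂ fed = 1423 × 79/21 = 5354 kmol.
Fuel reacted = 0.709 × 172 → ξ = 121.9 kmol.
Outlet (n = n₀ + ν ξ):
  C₃H₈: 172 − 1(121.9) = 50.05
  O₂: 1423 − 5(121.9) = 813.6
  N₂: 5354 (inert)
  CO₂: 0 + 3(121.9) = 365.8
  H₂O: 0 + 4(121.9) = 487.8
Total out = 50.05 + 813.6 + 5354 + 365.8 + 487.8 = 7072 kmol.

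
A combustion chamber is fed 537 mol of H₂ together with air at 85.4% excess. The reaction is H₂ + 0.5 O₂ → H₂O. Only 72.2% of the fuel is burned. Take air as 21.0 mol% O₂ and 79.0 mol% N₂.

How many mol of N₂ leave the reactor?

Stoichiometric O₂ = 0.5 × 537 = 268.5 mol; O₂ fed = 268.5 × 1.854 = 497.8 mol.
N₂ fed = 497.8 × 79/21 = 1873 mol.
Fuel reacted = 0.722 × 537 → ξ = 387.7 mol.
Outlet (n = n₀ + ν ξ):
  H₂: 537 − 1(387.7) = 149.3
  O₂: 497.8 − 0.5(387.7) = 303.9
  N₂: 1873 (inert)
  H₂O: 0 + 1(387.7) = 387.7

1870 mol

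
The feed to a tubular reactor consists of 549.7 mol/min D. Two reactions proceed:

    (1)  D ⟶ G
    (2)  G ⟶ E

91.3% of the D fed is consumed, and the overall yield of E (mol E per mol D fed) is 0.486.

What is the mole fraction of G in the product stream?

Conversion of D: D consumed = 1ξ₁ = 0.913 × 549.7 → ξ₁ = 501.9 mol/min.
Yield of E: 1ξ₂ / 549.7 = 0.486 → ξ₂ = 267.2 mol/min.
Outlet amounts (n = n₀ + Σ ν·ξ):
  D: 549.7 − 1(501.9) = 47.82
  G: 0 + 1(501.9) − 1(267.2) = 234.7
  E: 0 + 1(267.2) = 267.2
Total out = 549.7 mol/min; y_G = 234.7 / 549.7 = 0.427.

0.427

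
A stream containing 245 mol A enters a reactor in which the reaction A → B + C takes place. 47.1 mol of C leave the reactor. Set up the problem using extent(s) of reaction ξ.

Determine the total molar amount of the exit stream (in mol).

For C: n = n₀ + 1ξ → 47.1 = 0 + 1ξ, giving ξ = 47.1 mol.
Outlet amounts (n = n₀ + ν ξ):
  A: 245 − 1(47.1) = 197.9
  B: 0 + 1(47.1) = 47.1
  C: 0 + 1(47.1) = 47.1
Total out = 197.9 + 47.1 + 47.1 = 292.1 mol.

292 mol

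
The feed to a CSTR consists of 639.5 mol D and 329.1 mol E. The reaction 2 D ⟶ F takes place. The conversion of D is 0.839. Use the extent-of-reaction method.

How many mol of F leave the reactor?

268 mol

D reacted = 0.839 × 639.5 = 536.5 mol; ν_D = −2, so ξ = 536.5/2 = 268.3 mol.
Outlet amounts (n = n₀ + ν ξ):
  D: 639.5 − 2(268.3) = 103
  F: 0 + 1(268.3) = 268.3
  E: 329.1 (inert)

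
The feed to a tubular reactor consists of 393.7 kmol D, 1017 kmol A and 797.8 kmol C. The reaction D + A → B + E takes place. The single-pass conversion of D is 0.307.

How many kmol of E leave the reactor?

D reacted = 0.307 × 393.7 = 120.9 kmol; ν_D = −1, so ξ = 120.9/1 = 120.9 kmol.
Outlet amounts (n = n₀ + ν ξ):
  D: 393.7 − 1(120.9) = 272.8
  A: 1017 − 1(120.9) = 896.1
  B: 0 + 1(120.9) = 120.9
  E: 0 + 1(120.9) = 120.9
  C: 797.8 (inert)

121 kmol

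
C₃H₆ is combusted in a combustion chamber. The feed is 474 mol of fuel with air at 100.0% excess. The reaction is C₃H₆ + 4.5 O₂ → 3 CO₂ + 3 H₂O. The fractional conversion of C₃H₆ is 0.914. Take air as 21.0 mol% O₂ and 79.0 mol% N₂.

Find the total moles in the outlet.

21000 mol

Stoichiometric O₂ = 4.5 × 474 = 2133 mol; O₂ fed = 2133 × 2.000 = 4266 mol.
N₂ fed = 4266 × 79/21 = 16050 mol.
Fuel reacted = 0.914 × 474 → ξ = 433.2 mol.
Outlet (n = n₀ + ν ξ):
  C₃H₆: 474 − 1(433.2) = 40.76
  O₂: 4266 − 4.5(433.2) = 2316
  N₂: 16050 (inert)
  CO₂: 0 + 3(433.2) = 1300
  H₂O: 0 + 3(433.2) = 1300
Total out = 40.76 + 2316 + 16050 + 1300 + 1300 = 21000 mol.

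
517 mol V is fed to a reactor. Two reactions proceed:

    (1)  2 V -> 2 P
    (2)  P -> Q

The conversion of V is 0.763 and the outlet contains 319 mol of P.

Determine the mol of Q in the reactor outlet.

75.5 mol

Conversion of V: V consumed = 2ξ₁ = 0.763 × 517 → ξ₁ = 197.2 mol.
P balance: n_P = 0 + 2ξ₁ − 1ξ₂ = 319 → ξ₂ = (2·197.2 − 319)/1 = 75.47 mol.
Outlet amounts (n = n₀ + Σ ν·ξ):
  V: 517 − 2(197.2) = 122.5
  P: 0 + 2(197.2) − 1(75.47) = 319
  Q: 0 + 1(75.47) = 75.47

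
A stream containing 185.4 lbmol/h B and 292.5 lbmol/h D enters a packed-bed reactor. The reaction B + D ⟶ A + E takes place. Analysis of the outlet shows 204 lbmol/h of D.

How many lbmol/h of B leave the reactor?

For D: n = n₀ − 1ξ → 204 = 292.5 − 1ξ, giving ξ = 88.5 lbmol/h.
Outlet amounts (n = n₀ + ν ξ):
  B: 185.4 − 1(88.5) = 96.9
  D: 292.5 − 1(88.5) = 204
  A: 0 + 1(88.5) = 88.5
  E: 0 + 1(88.5) = 88.5

96.9 lbmol/h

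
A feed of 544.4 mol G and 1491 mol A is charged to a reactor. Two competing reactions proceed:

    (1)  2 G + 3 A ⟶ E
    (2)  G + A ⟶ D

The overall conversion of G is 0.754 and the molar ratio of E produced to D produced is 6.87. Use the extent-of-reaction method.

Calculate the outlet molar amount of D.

27.8 mol

Conversion of G: G consumed = 0.754 × 544.4 = 410.5 mol = 2ξ₁ + 1ξ₂.
Selectivity: 1ξ₁ / (1ξ₂) = 6.87 → ξ₁ = 6.87 ξ₂.
Substitute: (2·6.87 + 1) ξ₂ = 410.5 → ξ₂ = 27.85 mol, ξ₁ = 191.3 mol.
Outlet amounts (n = n₀ + Σ ν·ξ):
  G: 544.4 − 2(191.3) − 1(27.85) = 133.9
  A: 1491 − 3(191.3) − 1(27.85) = 889.2
  E: 0 + 1(191.3) = 191.3
  D: 0 + 1(27.85) = 27.85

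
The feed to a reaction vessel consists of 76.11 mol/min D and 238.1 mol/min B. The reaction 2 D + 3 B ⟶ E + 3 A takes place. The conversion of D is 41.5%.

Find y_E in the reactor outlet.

0.0529

D reacted = 0.415 × 76.11 = 31.59 mol/min; ν_D = −2, so ξ = 31.59/2 = 15.79 mol/min.
Outlet amounts (n = n₀ + ν ξ):
  D: 76.11 − 2(15.79) = 44.52
  B: 238.1 − 3(15.79) = 190.7
  E: 0 + 1(15.79) = 15.79
  A: 0 + 3(15.79) = 47.38
Total out = 298.4 mol/min; y_E = 15.79 / 298.4 = 0.05292.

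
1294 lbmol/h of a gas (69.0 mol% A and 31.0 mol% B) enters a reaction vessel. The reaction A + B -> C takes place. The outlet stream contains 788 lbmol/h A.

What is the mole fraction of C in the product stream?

For A: n = n₀ − 1ξ → 788 = 892.9 − 1ξ, giving ξ = 104.9 lbmol/h.
Outlet amounts (n = n₀ + ν ξ):
  A: 892.9 − 1(104.9) = 788
  B: 401.1 − 1(104.9) = 296.3
  C: 0 + 1(104.9) = 104.9
Total out = 1189 lbmol/h; y_C = 104.9 / 1189 = 0.08818.

0.0882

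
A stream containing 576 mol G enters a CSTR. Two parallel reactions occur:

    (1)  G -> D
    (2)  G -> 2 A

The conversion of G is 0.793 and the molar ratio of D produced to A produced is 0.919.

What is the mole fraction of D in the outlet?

0.401

Conversion of G: G consumed = 0.793 × 576 = 456.8 mol = 1ξ₁ + 1ξ₂.
Selectivity: 1ξ₁ / (2ξ₂) = 0.919 → ξ₁ = 1.838 ξ₂.
Substitute: (1·1.838 + 1) ξ₂ = 456.8 → ξ₂ = 160.9 mol, ξ₁ = 295.8 mol.
Outlet amounts (n = n₀ + Σ ν·ξ):
  G: 576 − 1(295.8) − 1(160.9) = 119.2
  D: 0 + 1(295.8) = 295.8
  A: 0 + 2(160.9) = 321.9
Total out = 736.9 mol; y_D = 295.8 / 736.9 = 0.4014.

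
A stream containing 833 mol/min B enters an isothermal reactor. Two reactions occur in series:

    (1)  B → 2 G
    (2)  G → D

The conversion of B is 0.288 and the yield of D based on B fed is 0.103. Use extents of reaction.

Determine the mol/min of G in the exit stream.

Conversion of B: B consumed = 1ξ₁ = 0.288 × 833 → ξ₁ = 239.9 mol/min.
Yield of D: 1ξ₂ / 833 = 0.103 → ξ₂ = 85.8 mol/min.
Outlet amounts (n = n₀ + Σ ν·ξ):
  B: 833 − 1(239.9) = 593.1
  G: 0 + 2(239.9) − 1(85.8) = 394
  D: 0 + 1(85.8) = 85.8

394 mol/min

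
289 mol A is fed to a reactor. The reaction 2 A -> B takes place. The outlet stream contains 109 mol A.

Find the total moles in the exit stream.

199 mol

For A: n = n₀ − 2ξ → 109 = 289 − 2ξ, giving ξ = 90 mol.
Outlet amounts (n = n₀ + ν ξ):
  A: 289 − 2(90) = 109
  B: 0 + 1(90) = 90
Total out = 109 + 90 = 199 mol.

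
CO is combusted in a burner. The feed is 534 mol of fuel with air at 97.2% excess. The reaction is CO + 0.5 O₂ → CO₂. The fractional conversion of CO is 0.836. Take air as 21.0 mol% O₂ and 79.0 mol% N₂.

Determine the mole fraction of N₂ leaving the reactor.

0.703

Stoichiometric O₂ = 0.5 × 534 = 267 mol; O₂ fed = 267 × 1.972 = 526.5 mol.
N₂ fed = 526.5 × 79/21 = 1981 mol.
Fuel reacted = 0.836 × 534 → ξ = 446.4 mol.
Outlet (n = n₀ + ν ξ):
  CO: 534 − 1(446.4) = 87.58
  O₂: 526.5 − 0.5(446.4) = 303.3
  N₂: 1981 (inert)
  CO₂: 0 + 1(446.4) = 446.4
Total out = 2818 mol; y_N₂ = 1981 / 2818 = 0.7029.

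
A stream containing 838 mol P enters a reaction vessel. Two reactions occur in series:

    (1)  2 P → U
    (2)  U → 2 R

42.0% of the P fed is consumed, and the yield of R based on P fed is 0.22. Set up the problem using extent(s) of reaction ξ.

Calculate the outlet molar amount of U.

83.8 mol

Conversion of P: P consumed = 2ξ₁ = 0.42 × 838 → ξ₁ = 176 mol.
Yield of R: 2ξ₂ / 838 = 0.22 → ξ₂ = 92.18 mol.
Outlet amounts (n = n₀ + Σ ν·ξ):
  P: 838 − 2(176) = 486
  U: 0 + 1(176) − 1(92.18) = 83.8
  R: 0 + 2(92.18) = 184.4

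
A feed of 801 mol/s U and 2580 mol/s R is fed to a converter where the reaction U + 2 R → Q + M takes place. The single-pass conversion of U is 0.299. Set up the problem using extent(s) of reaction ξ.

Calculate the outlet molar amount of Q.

239 mol/s

U reacted = 0.299 × 801 = 239.5 mol/s; ν_U = −1, so ξ = 239.5/1 = 239.5 mol/s.
Outlet amounts (n = n₀ + ν ξ):
  U: 801 − 1(239.5) = 561.5
  R: 2580 − 2(239.5) = 2101
  Q: 0 + 1(239.5) = 239.5
  M: 0 + 1(239.5) = 239.5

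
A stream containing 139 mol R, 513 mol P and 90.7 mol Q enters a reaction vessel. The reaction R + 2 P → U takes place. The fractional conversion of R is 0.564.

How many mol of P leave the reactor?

R reacted = 0.564 × 139 = 78.4 mol; ν_R = −1, so ξ = 78.4/1 = 78.4 mol.
Outlet amounts (n = n₀ + ν ξ):
  R: 139 − 1(78.4) = 60.6
  P: 513 − 2(78.4) = 356.2
  U: 0 + 1(78.4) = 78.4
  Q: 90.7 (inert)

356 mol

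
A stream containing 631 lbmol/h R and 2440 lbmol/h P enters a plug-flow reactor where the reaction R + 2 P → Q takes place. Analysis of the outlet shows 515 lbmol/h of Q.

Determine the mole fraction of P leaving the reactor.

For Q: n = n₀ + 1ξ → 515 = 0 + 1ξ, giving ξ = 515 lbmol/h.
Outlet amounts (n = n₀ + ν ξ):
  R: 631 − 1(515) = 116
  P: 2440 − 2(515) = 1410
  Q: 0 + 1(515) = 515
Total out = 2041 lbmol/h; y_P = 1410 / 2041 = 0.6908.

0.691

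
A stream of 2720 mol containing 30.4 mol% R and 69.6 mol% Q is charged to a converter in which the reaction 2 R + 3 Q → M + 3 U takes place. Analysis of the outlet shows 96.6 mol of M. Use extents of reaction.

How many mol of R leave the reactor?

For M: n = n₀ + 1ξ → 96.6 = 0 + 1ξ, giving ξ = 96.6 mol.
Outlet amounts (n = n₀ + ν ξ):
  R: 826.9 − 2(96.6) = 633.7
  Q: 1893 − 3(96.6) = 1603
  M: 0 + 1(96.6) = 96.6
  U: 0 + 3(96.6) = 289.8

634 mol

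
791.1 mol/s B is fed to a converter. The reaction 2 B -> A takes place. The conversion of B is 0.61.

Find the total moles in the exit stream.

B reacted = 0.61 × 791.1 = 482.6 mol/s; ν_B = −2, so ξ = 482.6/2 = 241.3 mol/s.
Outlet amounts (n = n₀ + ν ξ):
  B: 791.1 − 2(241.3) = 308.5
  A: 0 + 1(241.3) = 241.3
Total out = 308.5 + 241.3 = 549.8 mol/s.

550 mol/s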